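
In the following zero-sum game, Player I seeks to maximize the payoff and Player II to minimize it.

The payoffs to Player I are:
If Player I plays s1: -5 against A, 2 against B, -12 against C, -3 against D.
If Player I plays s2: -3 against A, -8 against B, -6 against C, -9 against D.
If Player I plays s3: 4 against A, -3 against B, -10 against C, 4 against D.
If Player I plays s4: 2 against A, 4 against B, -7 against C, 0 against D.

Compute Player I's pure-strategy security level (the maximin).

The worst-case payoff for each row is s1: -12, s2: -9, s3: -10, s4: -7.
The best of these is -7.

-7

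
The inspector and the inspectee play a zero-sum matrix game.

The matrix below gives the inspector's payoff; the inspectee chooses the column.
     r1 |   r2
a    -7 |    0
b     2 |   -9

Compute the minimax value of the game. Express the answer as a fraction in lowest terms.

-7/2

Row minima are -7 and -9, so the inspector's maximin is -7; column maxima are 2 and 0, so the inspectee's minimax is 0. These differ, so the equilibrium is in mixed strategies.
Let the inspector play a with probability p. The inspectee is indifferent when −7p + 2(1−p) = −9(1−p), giving p = 11/18.
Let the inspectee play r1 with probability q. The inspector is indifferent when −7q = 2q − 9(1−q), giving q = 1/2.
The value is -7·(1/2) + (0)·(1/2) = -7/2.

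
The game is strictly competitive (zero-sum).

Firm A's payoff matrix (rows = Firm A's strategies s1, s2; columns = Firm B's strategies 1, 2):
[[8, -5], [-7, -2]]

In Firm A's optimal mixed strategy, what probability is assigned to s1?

5/18

Row minima are -5 and -7, so Firm A's maximin is -5; column maxima are 8 and -2, so Firm B's minimax is -2. These differ, so the equilibrium is in mixed strategies.
Let Firm A play s1 with probability p. Firm B is indifferent when 8p − 7(1−p) = −5p − 2(1−p), giving p = 5/18.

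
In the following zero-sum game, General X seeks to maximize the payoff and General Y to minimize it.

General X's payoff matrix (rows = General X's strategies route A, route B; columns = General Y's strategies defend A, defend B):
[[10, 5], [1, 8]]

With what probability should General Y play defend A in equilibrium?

1/4

Row minima are 5 and 1, so General X's maximin is 5; column maxima are 10 and 8, so General Y's minimax is 8. These differ, so the equilibrium is in mixed strategies.
Let General Y play defend A with probability q. General X is indifferent when 10q + 5(1−q) = q + 8(1−q), giving q = 1/4.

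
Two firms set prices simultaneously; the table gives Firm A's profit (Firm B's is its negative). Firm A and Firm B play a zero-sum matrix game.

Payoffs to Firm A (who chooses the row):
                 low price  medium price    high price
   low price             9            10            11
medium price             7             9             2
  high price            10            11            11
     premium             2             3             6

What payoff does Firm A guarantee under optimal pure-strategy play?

Row minima: 9, 2, 10, 2 → Firm A's maximin is 10.
Column maxima: 10, 11, 11 → Firm B's minimax is 10.
They coincide at (high price, low price), so the value is 10.

10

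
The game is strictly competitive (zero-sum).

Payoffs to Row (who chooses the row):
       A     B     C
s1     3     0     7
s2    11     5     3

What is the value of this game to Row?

35/9

Column A is strictly dominated by B for Column (it gives Row more in every row).
The remaining 2×2 game on (s1, s2) × (B, C) has no saddle point. Let Row play s1 with probability p; indifference gives 5(1−p) = 7p + 3(1−p), so p = 2/9.
Similarly Column's optimal q on B is 4/9, and the value is 0·(4/9) + (7)·(5/9) = 35/9.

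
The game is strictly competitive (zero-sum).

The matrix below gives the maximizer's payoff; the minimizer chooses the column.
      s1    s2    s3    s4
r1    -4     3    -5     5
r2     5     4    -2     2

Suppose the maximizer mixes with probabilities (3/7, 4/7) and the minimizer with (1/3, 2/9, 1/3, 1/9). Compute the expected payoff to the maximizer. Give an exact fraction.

Against (1/3, 2/9, 1/3, 1/9), each row's expected payoff is r1: -16/9; r2: 19/9.
Taking the (3/7, 4/7)-weighted average: (3/7)·(-16/9) + (4/7)·(19/9) = 4/9.

4/9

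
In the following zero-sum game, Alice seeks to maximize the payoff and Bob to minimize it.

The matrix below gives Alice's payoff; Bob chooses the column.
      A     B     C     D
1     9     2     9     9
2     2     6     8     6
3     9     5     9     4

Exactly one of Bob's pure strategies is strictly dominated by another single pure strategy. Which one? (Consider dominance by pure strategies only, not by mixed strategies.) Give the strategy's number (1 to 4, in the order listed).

Bob prefers columns that give Alice less. Compare C with B: 2 < 9, 6 < 8, 5 < 9.
So B strictly dominates C for Bob; C is strictly dominated.

3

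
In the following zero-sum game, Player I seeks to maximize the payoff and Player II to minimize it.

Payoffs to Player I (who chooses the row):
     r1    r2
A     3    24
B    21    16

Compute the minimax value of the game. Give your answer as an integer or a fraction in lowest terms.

Row minima are 3 and 16, so Player I's maximin is 16; column maxima are 21 and 24, so Player II's minimax is 21. These differ, so the equilibrium is in mixed strategies.
Let Player I play A with probability p. Player II is indifferent when 3p + 21(1−p) = 24p + 16(1−p), giving p = 5/26.
Let Player II play r1 with probability q. Player I is indifferent when 3q + 24(1−q) = 21q + 16(1−q), giving q = 4/13.
The value is 3·(4/13) + (24)·(9/13) = 228/13.

228/13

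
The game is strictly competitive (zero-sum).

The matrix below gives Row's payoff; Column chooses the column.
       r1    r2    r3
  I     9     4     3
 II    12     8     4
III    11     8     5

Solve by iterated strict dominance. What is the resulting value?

Column r1 is strictly dominated by r2 for Column (4<9, 8<12, 8<11); eliminate r1.
Column r2 is strictly dominated by r3 for Column (3<4, 4<8, 5<8); eliminate r2.
Row I is strictly dominated by row II (4>3); eliminate I.
Row II is strictly dominated by row III (5>4); eliminate II.
Only (III, r3) remains, with payoff 5.

5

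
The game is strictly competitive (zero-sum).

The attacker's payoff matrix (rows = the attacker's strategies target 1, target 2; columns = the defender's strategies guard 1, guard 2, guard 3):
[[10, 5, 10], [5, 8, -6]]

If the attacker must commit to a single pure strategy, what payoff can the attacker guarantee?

5

The worst-case payoff for each row is target 1: 5, target 2: -6.
The best of these is 5.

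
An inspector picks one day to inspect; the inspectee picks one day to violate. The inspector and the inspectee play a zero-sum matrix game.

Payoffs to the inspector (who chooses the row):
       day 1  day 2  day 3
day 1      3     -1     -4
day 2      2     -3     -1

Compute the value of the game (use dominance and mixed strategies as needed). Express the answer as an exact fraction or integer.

-11/5

Column day 1 is strictly dominated by day 2 for the inspectee (it gives the inspector more in every row).
The remaining 2×2 game on (day 1, day 2) × (day 2, day 3) has no saddle point. Let the inspector play day 1 with probability p; indifference gives −p − 3(1−p) = −4p − (1−p), so p = 2/5.
Similarly the inspectee's optimal q on day 2 is 3/5, and the value is -1·(3/5) + (-4)·(2/5) = -11/5.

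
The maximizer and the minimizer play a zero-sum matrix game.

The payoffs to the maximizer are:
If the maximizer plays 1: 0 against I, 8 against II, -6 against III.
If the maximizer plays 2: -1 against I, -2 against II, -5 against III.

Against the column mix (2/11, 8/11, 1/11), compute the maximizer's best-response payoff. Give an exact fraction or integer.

58/11

1: (0)·(2/11) + (8)·(8/11) + (-6)·(1/11) = 58/11.
2: (-1)·(2/11) + (-2)·(8/11) + (-5)·(1/11) = -23/11.
The best pure response is 1 with expected payoff 58/11.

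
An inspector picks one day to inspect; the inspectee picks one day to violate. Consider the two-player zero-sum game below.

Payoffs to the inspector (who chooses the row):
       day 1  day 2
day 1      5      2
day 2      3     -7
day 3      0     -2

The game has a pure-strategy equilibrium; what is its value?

2

Row minima: 2, -7, -2 → the inspector's maximin is 2.
Column maxima: 5, 2 → the inspectee's minimax is 2.
They coincide at (day 1, day 2), so the value is 2.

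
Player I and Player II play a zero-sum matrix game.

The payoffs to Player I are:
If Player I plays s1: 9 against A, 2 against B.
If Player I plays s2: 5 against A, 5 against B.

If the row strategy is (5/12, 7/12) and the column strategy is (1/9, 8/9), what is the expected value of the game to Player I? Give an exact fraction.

110/27

Against (1/9, 8/9), each row's expected payoff is s1: 25/9; s2: 5.
Taking the (5/12, 7/12)-weighted average: (5/12)·(25/9) + (7/12)·(5) = 110/27.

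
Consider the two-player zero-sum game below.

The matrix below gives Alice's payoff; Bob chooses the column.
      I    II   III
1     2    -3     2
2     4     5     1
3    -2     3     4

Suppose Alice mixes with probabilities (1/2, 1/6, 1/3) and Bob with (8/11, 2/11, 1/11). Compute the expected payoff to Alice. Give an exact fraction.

Against (8/11, 2/11, 1/11), each row's expected payoff is 1: 12/11; 2: 43/11; 3: -6/11.
Taking the (1/2, 1/6, 1/3)-weighted average: (1/2)·(12/11) + (1/6)·(43/11) + (1/3)·(-6/11) = 67/66.

67/66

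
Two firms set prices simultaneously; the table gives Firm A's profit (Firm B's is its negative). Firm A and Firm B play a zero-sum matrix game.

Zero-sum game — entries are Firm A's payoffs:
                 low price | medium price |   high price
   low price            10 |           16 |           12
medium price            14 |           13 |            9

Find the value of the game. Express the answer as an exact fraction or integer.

78/7

Column medium price is strictly dominated by high price for Firm B (it gives Firm A more in every row).
The remaining 2×2 game on (low price, medium price) × (low price, high price) has no saddle point. Let Firm A play low price with probability p; indifference gives 10p + 14(1−p) = 12p + 9(1−p), so p = 5/7.
Similarly Firm B's optimal q on low price is 3/7, and the value is 10·(3/7) + (12)·(4/7) = 78/7.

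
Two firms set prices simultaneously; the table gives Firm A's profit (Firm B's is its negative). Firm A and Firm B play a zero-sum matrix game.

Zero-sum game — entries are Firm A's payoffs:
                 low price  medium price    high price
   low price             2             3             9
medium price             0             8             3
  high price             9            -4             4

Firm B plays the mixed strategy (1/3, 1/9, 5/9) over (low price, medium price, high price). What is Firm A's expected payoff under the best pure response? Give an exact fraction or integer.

low price: (2)·(1/3) + (3)·(1/9) + (9)·(5/9) = 6.
medium price: (0)·(1/3) + (8)·(1/9) + (3)·(5/9) = 23/9.
high price: (9)·(1/3) + (-4)·(1/9) + (4)·(5/9) = 43/9.
The best pure response is low price with expected payoff 6.

6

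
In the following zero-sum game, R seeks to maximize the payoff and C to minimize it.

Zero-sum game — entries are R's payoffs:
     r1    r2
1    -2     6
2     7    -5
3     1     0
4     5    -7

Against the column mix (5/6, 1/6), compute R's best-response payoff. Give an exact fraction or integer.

1: (-2)·(5/6) + (6)·(1/6) = -2/3.
2: (7)·(5/6) + (-5)·(1/6) = 5.
3: (1)·(5/6) + (0)·(1/6) = 5/6.
4: (5)·(5/6) + (-7)·(1/6) = 3.
The best pure response is 2 with expected payoff 5.

5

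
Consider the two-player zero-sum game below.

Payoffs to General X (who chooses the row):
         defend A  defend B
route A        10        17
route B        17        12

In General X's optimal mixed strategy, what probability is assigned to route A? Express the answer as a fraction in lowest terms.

5/12

Row minima are 10 and 12, so General X's maximin is 12; column maxima are 17 and 17, so General Y's minimax is 17. These differ, so the equilibrium is in mixed strategies.
Let General X play route A with probability p. General Y is indifferent when 10p + 17(1−p) = 17p + 12(1−p), giving p = 5/12.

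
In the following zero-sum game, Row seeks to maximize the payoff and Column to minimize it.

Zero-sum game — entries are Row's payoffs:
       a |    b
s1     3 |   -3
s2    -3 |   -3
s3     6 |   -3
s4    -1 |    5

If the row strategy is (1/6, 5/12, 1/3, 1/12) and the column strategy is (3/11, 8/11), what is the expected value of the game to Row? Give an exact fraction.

-91/66

Against (3/11, 8/11), each row's expected payoff is s1: -15/11; s2: -3; s3: -6/11; s4: 37/11.
Taking the (1/6, 5/12, 1/3, 1/12)-weighted average: (1/6)·(-15/11) + (5/12)·(-3) + (1/3)·(-6/11) + (1/12)·(37/11) = -91/66.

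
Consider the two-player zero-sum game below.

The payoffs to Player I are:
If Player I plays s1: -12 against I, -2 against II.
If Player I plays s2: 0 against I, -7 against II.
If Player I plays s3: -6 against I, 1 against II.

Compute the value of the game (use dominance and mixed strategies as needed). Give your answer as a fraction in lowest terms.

-3

Row s1 is strictly dominated by row s3, so Player I never plays it.
The remaining 2×2 game on (s2, s3) × (I, II) has no saddle point. Let Player I play s2 with probability p; indifference gives −6(1−p) = −7p + (1−p), so p = 1/2.
Similarly Player II's optimal q on I is 4/7, and the value is 0·(4/7) + (-7)·(3/7) = -3.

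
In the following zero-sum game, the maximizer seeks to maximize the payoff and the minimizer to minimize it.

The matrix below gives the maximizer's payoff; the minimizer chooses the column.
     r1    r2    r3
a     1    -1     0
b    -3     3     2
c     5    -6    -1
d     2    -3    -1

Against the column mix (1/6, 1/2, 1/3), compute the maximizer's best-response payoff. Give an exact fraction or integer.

a: (1)·(1/6) + (-1)·(1/2) + (0)·(1/3) = -1/3.
b: (-3)·(1/6) + (3)·(1/2) + (2)·(1/3) = 5/3.
c: (5)·(1/6) + (-6)·(1/2) + (-1)·(1/3) = -5/2.
d: (2)·(1/6) + (-3)·(1/2) + (-1)·(1/3) = -3/2.
The best pure response is b with expected payoff 5/3.

5/3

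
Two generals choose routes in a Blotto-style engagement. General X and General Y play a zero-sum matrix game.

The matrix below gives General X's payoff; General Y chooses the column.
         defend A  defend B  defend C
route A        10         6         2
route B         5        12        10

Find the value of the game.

Column defend B is strictly dominated by defend C for General Y (it gives General X more in every row).
The remaining 2×2 game on (route A, route B) × (defend A, defend C) has no saddle point. Let General X play route A with probability p; indifference gives 10p + 5(1−p) = 2p + 10(1−p), so p = 5/13.
Similarly General Y's optimal q on defend A is 8/13, and the value is 10·(8/13) + (2)·(5/13) = 90/13.

90/13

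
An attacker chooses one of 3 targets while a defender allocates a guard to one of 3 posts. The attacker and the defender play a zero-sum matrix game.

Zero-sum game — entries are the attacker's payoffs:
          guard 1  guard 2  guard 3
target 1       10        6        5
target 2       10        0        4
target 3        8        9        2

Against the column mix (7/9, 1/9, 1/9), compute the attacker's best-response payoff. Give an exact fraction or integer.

9

target 1: (10)·(7/9) + (6)·(1/9) + (5)·(1/9) = 9.
target 2: (10)·(7/9) + (0)·(1/9) + (4)·(1/9) = 74/9.
target 3: (8)·(7/9) + (9)·(1/9) + (2)·(1/9) = 67/9.
The best pure response is target 1 with expected payoff 9.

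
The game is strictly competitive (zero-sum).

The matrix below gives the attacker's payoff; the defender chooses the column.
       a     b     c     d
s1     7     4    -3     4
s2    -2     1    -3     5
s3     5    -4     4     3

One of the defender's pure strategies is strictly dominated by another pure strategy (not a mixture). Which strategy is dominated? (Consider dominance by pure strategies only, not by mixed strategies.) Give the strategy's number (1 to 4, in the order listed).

1

The defender prefers columns that give the attacker less. Compare a with c: -3 < 7, -3 < -2, 4 < 5.
So c strictly dominates a for the defender; a is strictly dominated.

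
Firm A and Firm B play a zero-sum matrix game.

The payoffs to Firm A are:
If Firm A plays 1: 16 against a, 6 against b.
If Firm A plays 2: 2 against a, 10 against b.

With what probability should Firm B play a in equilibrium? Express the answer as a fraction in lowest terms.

Row minima are 6 and 2, so Firm A's maximin is 6; column maxima are 16 and 10, so Firm B's minimax is 10. These differ, so the equilibrium is in mixed strategies.
Let Firm B play a with probability q. Firm A is indifferent when 16q + 6(1−q) = 2q + 10(1−q), giving q = 2/9.

2/9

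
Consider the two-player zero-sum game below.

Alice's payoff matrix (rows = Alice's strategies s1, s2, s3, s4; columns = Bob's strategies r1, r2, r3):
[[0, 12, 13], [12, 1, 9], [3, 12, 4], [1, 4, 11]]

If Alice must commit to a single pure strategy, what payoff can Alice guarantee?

The worst-case payoff for each row is s1: 0, s2: 1, s3: 3, s4: 1.
The best of these is 3.

3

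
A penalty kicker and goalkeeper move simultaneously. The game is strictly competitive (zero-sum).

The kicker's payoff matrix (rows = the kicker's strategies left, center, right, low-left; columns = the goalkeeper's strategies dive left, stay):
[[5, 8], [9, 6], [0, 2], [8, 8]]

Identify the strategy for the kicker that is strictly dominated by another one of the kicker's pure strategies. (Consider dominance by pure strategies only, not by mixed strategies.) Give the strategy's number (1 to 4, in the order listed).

3

Compare right with left: 5 > 0, 8 > 2.
So left strictly dominates right for the kicker; right is strictly dominated.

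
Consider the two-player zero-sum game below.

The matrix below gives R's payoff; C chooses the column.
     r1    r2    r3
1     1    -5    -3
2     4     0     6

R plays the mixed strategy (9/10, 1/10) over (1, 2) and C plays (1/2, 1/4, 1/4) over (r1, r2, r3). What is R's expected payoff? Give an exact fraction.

Against (1/2, 1/4, 1/4), each row's expected payoff is 1: -3/2; 2: 7/2.
Taking the (9/10, 1/10)-weighted average: (9/10)·(-3/2) + (1/10)·(7/2) = -1.

-1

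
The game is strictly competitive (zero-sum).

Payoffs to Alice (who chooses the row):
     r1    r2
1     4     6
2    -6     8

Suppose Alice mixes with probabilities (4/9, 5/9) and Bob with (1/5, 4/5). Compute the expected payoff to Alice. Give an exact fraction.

Against (1/5, 4/5), each row's expected payoff is 1: 28/5; 2: 26/5.
Taking the (4/9, 5/9)-weighted average: (4/9)·(28/5) + (5/9)·(26/5) = 242/45.

242/45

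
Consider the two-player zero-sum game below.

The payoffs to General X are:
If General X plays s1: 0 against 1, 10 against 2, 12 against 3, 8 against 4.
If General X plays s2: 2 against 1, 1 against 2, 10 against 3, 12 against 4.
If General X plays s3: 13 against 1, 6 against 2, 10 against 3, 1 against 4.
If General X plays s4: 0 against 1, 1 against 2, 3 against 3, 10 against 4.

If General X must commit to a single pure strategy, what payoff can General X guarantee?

1

The worst-case payoff for each row is s1: 0, s2: 1, s3: 1, s4: 0.
The best of these is 1.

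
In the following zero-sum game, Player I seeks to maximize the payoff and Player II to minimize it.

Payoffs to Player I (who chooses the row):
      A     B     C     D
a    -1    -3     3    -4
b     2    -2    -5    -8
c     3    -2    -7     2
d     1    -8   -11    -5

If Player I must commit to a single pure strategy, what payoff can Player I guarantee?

-4

The worst-case payoff for each row is a: -4, b: -8, c: -7, d: -11.
The best of these is -4.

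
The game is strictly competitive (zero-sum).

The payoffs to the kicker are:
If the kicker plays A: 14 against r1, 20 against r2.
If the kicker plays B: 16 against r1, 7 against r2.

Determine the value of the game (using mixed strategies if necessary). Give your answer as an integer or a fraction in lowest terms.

74/5

Row minima are 14 and 7, so the kicker's maximin is 14; column maxima are 16 and 20, so the goalkeeper's minimax is 16. These differ, so the equilibrium is in mixed strategies.
Let the kicker play A with probability p. The goalkeeper is indifferent when 14p + 16(1−p) = 20p + 7(1−p), giving p = 3/5.
Let the goalkeeper play r1 with probability q. The kicker is indifferent when 14q + 20(1−q) = 16q + 7(1−q), giving q = 13/15.
The value is 14·(13/15) + (20)·(2/15) = 74/5.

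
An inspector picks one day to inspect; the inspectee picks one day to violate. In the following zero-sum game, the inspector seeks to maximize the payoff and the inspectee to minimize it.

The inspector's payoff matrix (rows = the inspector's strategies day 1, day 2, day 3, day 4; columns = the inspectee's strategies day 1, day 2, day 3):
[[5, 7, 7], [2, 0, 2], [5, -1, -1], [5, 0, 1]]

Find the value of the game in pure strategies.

Row minima: 5, 0, -1, 0 → the inspector's maximin is 5.
Column maxima: 5, 7, 7 → the inspectee's minimax is 5.
They coincide at (day 1, day 1), so the value is 5.

5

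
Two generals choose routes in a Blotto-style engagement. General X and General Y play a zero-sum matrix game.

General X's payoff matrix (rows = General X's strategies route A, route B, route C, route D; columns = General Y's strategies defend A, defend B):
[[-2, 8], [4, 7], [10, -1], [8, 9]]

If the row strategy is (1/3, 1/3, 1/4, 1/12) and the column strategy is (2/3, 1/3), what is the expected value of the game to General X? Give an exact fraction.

79/18

Against (2/3, 1/3), each row's expected payoff is route A: 4/3; route B: 5; route C: 19/3; route D: 25/3.
Taking the (1/3, 1/3, 1/4, 1/12)-weighted average: (1/3)·(4/3) + (1/3)·(5) + (1/4)·(19/3) + (1/12)·(25/3) = 79/18.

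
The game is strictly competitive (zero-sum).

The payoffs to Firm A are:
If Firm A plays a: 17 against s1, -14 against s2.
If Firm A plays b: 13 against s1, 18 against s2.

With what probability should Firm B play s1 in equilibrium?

Row minima are -14 and 13, so Firm A's maximin is 13; column maxima are 17 and 18, so Firm B's minimax is 17. These differ, so the equilibrium is in mixed strategies.
Let Firm B play s1 with probability q. Firm A is indifferent when 17q − 14(1−q) = 13q + 18(1−q), giving q = 8/9.

8/9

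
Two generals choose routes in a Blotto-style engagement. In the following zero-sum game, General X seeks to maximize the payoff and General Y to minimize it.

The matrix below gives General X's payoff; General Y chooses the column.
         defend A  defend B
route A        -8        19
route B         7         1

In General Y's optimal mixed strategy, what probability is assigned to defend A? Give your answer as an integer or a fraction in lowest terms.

6/11

Row minima are -8 and 1, so General X's maximin is 1; column maxima are 7 and 19, so General Y's minimax is 7. These differ, so the equilibrium is in mixed strategies.
Let General Y play defend A with probability q. General X is indifferent when −8q + 19(1−q) = 7q + (1−q), giving q = 6/11.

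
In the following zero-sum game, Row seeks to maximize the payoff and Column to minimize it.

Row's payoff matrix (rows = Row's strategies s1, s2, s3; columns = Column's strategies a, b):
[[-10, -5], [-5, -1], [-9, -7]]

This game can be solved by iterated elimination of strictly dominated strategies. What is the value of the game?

Column b is strictly dominated by a for Column (-10<-5, -5<-1, -9<-7); eliminate b.
Row s3 is strictly dominated by row s2 (-5>-9); eliminate s3.
Row s1 is strictly dominated by row s2 (-5>-10); eliminate s1.
Only (s2, a) remains, with payoff -5.

-5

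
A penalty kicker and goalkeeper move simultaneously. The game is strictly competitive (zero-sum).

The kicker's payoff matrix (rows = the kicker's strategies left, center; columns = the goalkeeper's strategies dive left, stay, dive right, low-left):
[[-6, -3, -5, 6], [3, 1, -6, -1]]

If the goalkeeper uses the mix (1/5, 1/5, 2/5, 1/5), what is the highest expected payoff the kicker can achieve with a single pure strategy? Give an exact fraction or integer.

left: (-6)·(1/5) + (-3)·(1/5) + (-5)·(2/5) + (6)·(1/5) = -13/5.
center: (3)·(1/5) + (1)·(1/5) + (-6)·(2/5) + (-1)·(1/5) = -9/5.
The best pure response is center with expected payoff -9/5.

-9/5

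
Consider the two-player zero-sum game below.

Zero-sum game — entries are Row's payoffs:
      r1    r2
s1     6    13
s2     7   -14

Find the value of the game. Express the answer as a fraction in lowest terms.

Row minima are 6 and -14, so Row's maximin is 6; column maxima are 7 and 13, so Column's minimax is 7. These differ, so the equilibrium is in mixed strategies.
Let Row play s1 with probability p. Column is indifferent when 6p + 7(1−p) = 13p − 14(1−p), giving p = 3/4.
Let Column play r1 with probability q. Row is indifferent when 6q + 13(1−q) = 7q − 14(1−q), giving q = 27/28.
The value is 6·(27/28) + (13)·(1/28) = 25/4.

25/4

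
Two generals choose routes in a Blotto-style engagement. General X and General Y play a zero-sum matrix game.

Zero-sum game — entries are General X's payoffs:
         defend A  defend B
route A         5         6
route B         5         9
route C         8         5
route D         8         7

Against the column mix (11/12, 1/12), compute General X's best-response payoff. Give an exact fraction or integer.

route A: (5)·(11/12) + (6)·(1/12) = 61/12.
route B: (5)·(11/12) + (9)·(1/12) = 16/3.
route C: (8)·(11/12) + (5)·(1/12) = 31/4.
route D: (8)·(11/12) + (7)·(1/12) = 95/12.
The best pure response is route D with expected payoff 95/12.

95/12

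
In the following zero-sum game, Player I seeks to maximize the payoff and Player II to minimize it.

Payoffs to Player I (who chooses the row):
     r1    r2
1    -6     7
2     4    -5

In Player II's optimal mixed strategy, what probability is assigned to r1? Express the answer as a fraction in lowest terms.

6/11

Row minima are -6 and -5, so Player I's maximin is -5; column maxima are 4 and 7, so Player II's minimax is 4. These differ, so the equilibrium is in mixed strategies.
Let Player II play r1 with probability q. Player I is indifferent when −6q + 7(1−q) = 4q − 5(1−q), giving q = 6/11.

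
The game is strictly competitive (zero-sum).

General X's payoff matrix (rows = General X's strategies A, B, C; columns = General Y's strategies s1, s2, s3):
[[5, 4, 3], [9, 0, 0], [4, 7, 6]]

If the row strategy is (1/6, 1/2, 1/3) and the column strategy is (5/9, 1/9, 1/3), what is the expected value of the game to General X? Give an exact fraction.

263/54

Against (5/9, 1/9, 1/3), each row's expected payoff is A: 38/9; B: 5; C: 5.
Taking the (1/6, 1/2, 1/3)-weighted average: (1/6)·(38/9) + (1/2)·(5) + (1/3)·(5) = 263/54.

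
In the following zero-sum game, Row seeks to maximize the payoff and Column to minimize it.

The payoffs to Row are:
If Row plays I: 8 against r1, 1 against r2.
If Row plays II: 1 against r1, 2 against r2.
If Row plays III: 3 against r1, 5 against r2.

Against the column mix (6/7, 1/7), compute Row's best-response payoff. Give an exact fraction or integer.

7

I: (8)·(6/7) + (1)·(1/7) = 7.
II: (1)·(6/7) + (2)·(1/7) = 8/7.
III: (3)·(6/7) + (5)·(1/7) = 23/7.
The best pure response is I with expected payoff 7.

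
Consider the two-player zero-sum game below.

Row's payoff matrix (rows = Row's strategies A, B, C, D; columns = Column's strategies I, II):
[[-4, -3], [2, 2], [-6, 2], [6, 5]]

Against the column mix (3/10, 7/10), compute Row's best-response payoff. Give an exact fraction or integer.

A: (-4)·(3/10) + (-3)·(7/10) = -33/10.
B: (2)·(3/10) + (2)·(7/10) = 2.
C: (-6)·(3/10) + (2)·(7/10) = -2/5.
D: (6)·(3/10) + (5)·(7/10) = 53/10.
The best pure response is D with expected payoff 53/10.

53/10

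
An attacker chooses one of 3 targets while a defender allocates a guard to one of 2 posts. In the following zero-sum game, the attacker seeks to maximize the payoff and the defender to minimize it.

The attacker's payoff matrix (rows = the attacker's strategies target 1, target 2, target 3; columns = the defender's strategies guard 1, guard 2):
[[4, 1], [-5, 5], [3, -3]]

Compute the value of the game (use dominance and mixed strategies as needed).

25/13

Row target 3 is strictly dominated by row target 1, so the attacker never plays it.
The remaining 2×2 game on (target 1, target 2) × (guard 1, guard 2) has no saddle point. Let the attacker play target 1 with probability p; indifference gives 4p − 5(1−p) = p + 5(1−p), so p = 10/13.
Similarly the defender's optimal q on guard 1 is 4/13, and the value is 4·(4/13) + (1)·(9/13) = 25/13.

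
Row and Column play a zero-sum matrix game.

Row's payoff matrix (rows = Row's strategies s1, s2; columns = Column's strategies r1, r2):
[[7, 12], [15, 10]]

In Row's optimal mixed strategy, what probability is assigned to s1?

1/2

Row minima are 7 and 10, so Row's maximin is 10; column maxima are 15 and 12, so Column's minimax is 12. These differ, so the equilibrium is in mixed strategies.
Let Row play s1 with probability p. Column is indifferent when 7p + 15(1−p) = 12p + 10(1−p), giving p = 1/2.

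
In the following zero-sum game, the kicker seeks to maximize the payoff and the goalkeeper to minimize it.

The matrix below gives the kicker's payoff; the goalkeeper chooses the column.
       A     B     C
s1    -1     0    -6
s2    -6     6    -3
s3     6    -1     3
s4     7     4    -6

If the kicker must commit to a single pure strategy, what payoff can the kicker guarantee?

-1

The worst-case payoff for each row is s1: -6, s2: -6, s3: -1, s4: -6.
The best of these is -1.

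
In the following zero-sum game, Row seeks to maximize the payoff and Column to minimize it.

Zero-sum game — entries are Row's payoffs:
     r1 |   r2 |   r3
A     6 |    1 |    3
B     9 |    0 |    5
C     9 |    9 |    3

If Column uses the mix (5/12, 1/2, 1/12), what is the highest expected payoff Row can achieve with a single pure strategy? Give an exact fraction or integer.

17/2

A: (6)·(5/12) + (1)·(1/2) + (3)·(1/12) = 13/4.
B: (9)·(5/12) + (0)·(1/2) + (5)·(1/12) = 25/6.
C: (9)·(5/12) + (9)·(1/2) + (3)·(1/12) = 17/2.
The best pure response is C with expected payoff 17/2.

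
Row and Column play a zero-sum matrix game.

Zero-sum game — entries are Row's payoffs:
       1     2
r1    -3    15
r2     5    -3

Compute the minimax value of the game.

Row minima are -3 and -3, so Row's maximin is -3; column maxima are 5 and 15, so Column's minimax is 5. These differ, so the equilibrium is in mixed strategies.
Let Row play r1 with probability p. Column is indifferent when −3p + 5(1−p) = 15p − 3(1−p), giving p = 4/13.
Let Column play 1 with probability q. Row is indifferent when −3q + 15(1−q) = 5q − 3(1−q), giving q = 9/13.
The value is -3·(9/13) + (15)·(4/13) = 33/13.

33/13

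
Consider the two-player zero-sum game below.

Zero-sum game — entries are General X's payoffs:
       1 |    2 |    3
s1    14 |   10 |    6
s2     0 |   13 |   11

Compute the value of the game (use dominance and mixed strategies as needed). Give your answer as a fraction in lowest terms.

154/19

Column 2 is strictly dominated by 3 for General Y (it gives General X more in every row).
The remaining 2×2 game on (s1, s2) × (1, 3) has no saddle point. Let General X play s1 with probability p; indifference gives 14p = 6p + 11(1−p), so p = 11/19.
Similarly General Y's optimal q on 1 is 5/19, and the value is 14·(5/19) + (6)·(14/19) = 154/19.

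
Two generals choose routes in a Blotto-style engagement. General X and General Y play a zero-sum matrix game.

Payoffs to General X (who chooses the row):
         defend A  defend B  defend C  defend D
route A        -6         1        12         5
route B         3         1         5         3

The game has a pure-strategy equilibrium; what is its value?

1

Row minima: -6, 1 → General X's maximin is 1.
Column maxima: 3, 1, 12, 5 → General Y's minimax is 1.
They coincide at (route B, defend B), so the value is 1.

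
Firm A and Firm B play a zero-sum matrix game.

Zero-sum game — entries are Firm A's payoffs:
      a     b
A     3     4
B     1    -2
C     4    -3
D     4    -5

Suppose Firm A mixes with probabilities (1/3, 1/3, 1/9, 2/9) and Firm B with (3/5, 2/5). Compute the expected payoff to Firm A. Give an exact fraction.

Against (3/5, 2/5), each row's expected payoff is A: 17/5; B: -1/5; C: 6/5; D: 2/5.
Taking the (1/3, 1/3, 1/9, 2/9)-weighted average: (1/3)·(17/5) + (1/3)·(-1/5) + (1/9)·(6/5) + (2/9)·(2/5) = 58/45.

58/45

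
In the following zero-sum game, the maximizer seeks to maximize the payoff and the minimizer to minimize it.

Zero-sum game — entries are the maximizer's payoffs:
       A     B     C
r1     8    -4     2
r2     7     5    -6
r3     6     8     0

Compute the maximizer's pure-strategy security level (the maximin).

The worst-case payoff for each row is r1: -4, r2: -6, r3: 0.
The best of these is 0.

0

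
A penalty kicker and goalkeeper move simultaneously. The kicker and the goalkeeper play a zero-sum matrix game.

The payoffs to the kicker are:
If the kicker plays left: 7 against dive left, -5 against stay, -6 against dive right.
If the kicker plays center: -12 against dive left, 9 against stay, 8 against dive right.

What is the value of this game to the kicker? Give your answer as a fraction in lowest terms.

Column stay is strictly dominated by dive right for the goalkeeper (it gives the kicker more in every row).
The remaining 2×2 game on (left, center) × (dive left, dive right) has no saddle point. Let the kicker play left with probability p; indifference gives 7p − 12(1−p) = −6p + 8(1−p), so p = 20/33.
Similarly the goalkeeper's optimal q on dive left is 14/33, and the value is 7·(14/33) + (-6)·(19/33) = -16/33.

-16/33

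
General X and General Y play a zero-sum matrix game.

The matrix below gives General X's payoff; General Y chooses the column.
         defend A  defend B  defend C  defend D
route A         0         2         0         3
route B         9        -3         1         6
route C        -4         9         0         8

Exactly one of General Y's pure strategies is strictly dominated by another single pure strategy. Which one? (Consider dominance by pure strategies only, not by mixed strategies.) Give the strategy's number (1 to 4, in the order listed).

4

General Y prefers columns that give General X less. Compare defend D with defend C: 0 < 3, 1 < 6, 0 < 8.
So defend C strictly dominates defend D for General Y; defend D is strictly dominated.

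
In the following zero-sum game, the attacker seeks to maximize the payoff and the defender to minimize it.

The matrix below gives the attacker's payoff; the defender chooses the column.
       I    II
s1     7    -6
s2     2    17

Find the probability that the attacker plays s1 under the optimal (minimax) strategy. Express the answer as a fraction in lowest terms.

15/28

Row minima are -6 and 2, so the attacker's maximin is 2; column maxima are 7 and 17, so the defender's minimax is 7. These differ, so the equilibrium is in mixed strategies.
Let the attacker play s1 with probability p. The defender is indifferent when 7p + 2(1−p) = −6p + 17(1−p), giving p = 15/28.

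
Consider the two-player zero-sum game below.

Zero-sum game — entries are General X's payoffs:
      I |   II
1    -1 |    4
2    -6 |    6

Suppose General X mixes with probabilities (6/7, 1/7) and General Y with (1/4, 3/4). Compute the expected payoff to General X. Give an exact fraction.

39/14

Against (1/4, 3/4), each row's expected payoff is 1: 11/4; 2: 3.
Taking the (6/7, 1/7)-weighted average: (6/7)·(11/4) + (1/7)·(3) = 39/14.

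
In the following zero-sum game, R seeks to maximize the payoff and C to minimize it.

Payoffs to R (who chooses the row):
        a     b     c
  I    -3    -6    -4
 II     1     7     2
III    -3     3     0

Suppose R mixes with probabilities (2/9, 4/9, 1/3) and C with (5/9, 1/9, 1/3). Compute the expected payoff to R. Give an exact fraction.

-10/27

Against (5/9, 1/9, 1/3), each row's expected payoff is I: -11/3; II: 2; III: -4/3.
Taking the (2/9, 4/9, 1/3)-weighted average: (2/9)·(-11/3) + (4/9)·(2) + (1/3)·(-4/3) = -10/27.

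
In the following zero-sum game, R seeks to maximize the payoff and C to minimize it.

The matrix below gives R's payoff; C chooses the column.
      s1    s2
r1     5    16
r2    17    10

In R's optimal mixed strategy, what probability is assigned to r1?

Row minima are 5 and 10, so R's maximin is 10; column maxima are 17 and 16, so C's minimax is 16. These differ, so the equilibrium is in mixed strategies.
Let R play r1 with probability p. C is indifferent when 5p + 17(1−p) = 16p + 10(1−p), giving p = 7/18.

7/18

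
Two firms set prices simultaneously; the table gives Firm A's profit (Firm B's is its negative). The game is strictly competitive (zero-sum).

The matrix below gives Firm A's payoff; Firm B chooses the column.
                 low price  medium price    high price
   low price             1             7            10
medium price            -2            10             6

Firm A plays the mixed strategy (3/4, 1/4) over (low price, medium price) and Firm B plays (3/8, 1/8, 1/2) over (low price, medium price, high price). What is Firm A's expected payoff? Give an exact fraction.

Against (3/8, 1/8, 1/2), each row's expected payoff is low price: 25/4; medium price: 7/2.
Taking the (3/4, 1/4)-weighted average: (3/4)·(25/4) + (1/4)·(7/2) = 89/16.

89/16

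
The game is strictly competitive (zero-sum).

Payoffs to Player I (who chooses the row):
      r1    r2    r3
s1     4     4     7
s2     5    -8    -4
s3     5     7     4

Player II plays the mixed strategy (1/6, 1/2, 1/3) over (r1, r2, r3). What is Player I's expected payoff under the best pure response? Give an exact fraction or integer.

s1: (4)·(1/6) + (4)·(1/2) + (7)·(1/3) = 5.
s2: (5)·(1/6) + (-8)·(1/2) + (-4)·(1/3) = -9/2.
s3: (5)·(1/6) + (7)·(1/2) + (4)·(1/3) = 17/3.
The best pure response is s3 with expected payoff 17/3.

17/3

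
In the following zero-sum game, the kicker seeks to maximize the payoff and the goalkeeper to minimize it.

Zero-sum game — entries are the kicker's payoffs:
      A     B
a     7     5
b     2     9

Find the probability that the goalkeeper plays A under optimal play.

4/9

Row minima are 5 and 2, so the kicker's maximin is 5; column maxima are 7 and 9, so the goalkeeper's minimax is 7. These differ, so the equilibrium is in mixed strategies.
Let the goalkeeper play A with probability q. The kicker is indifferent when 7q + 5(1−q) = 2q + 9(1−q), giving q = 4/9.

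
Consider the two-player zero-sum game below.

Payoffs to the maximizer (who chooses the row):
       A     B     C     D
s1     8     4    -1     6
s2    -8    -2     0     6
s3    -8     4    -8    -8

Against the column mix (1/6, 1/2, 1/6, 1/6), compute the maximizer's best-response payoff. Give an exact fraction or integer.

25/6

s1: (8)·(1/6) + (4)·(1/2) + (-1)·(1/6) + (6)·(1/6) = 25/6.
s2: (-8)·(1/6) + (-2)·(1/2) + (0)·(1/6) + (6)·(1/6) = -4/3.
s3: (-8)·(1/6) + (4)·(1/2) + (-8)·(1/6) + (-8)·(1/6) = -2.
The best pure response is s1 with expected payoff 25/6.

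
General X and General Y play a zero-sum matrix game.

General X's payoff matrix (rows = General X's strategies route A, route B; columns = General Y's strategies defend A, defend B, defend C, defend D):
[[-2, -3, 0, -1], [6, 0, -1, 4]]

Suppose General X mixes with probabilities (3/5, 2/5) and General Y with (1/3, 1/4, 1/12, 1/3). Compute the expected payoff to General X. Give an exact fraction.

1/4

Against (1/3, 1/4, 1/12, 1/3), each row's expected payoff is route A: -7/4; route B: 13/4.
Taking the (3/5, 2/5)-weighted average: (3/5)·(-7/4) + (2/5)·(13/4) = 1/4.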